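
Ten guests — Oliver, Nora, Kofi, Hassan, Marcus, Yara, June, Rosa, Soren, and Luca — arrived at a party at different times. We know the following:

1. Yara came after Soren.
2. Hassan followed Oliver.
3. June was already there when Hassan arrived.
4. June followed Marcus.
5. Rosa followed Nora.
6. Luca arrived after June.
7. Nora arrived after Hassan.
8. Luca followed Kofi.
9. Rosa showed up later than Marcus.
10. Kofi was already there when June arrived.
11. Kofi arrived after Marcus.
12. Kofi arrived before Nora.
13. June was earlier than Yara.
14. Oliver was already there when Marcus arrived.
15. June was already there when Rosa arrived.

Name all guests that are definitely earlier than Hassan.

Directly stated before Hassan: June and Oliver.
Kofi reaches Hassan via Kofi → June → Hassan.
Marcus reaches Hassan via Marcus → June → Hassan.

June, Kofi, Marcus, Oliver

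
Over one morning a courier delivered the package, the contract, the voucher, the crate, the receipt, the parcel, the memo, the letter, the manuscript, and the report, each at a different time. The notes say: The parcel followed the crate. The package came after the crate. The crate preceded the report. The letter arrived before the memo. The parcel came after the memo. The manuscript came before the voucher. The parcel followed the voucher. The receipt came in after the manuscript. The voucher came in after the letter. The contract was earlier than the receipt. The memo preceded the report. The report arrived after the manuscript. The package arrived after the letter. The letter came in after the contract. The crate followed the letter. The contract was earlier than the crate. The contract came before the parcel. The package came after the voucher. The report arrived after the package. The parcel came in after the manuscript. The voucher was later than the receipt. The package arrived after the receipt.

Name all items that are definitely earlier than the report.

Directly stated before the report: the crate, the manuscript, the memo, and the package.
The contract reaches the report via the contract → the crate → the report.
The letter reaches the report via the letter → the crate → the report.
The receipt reaches the report via the receipt → the package → the report.
Likewise the voucher reaches the report by chaining the stated constraints.

the contract, the crate, the letter, the manuscript, the memo, the package, the receipt, the voucher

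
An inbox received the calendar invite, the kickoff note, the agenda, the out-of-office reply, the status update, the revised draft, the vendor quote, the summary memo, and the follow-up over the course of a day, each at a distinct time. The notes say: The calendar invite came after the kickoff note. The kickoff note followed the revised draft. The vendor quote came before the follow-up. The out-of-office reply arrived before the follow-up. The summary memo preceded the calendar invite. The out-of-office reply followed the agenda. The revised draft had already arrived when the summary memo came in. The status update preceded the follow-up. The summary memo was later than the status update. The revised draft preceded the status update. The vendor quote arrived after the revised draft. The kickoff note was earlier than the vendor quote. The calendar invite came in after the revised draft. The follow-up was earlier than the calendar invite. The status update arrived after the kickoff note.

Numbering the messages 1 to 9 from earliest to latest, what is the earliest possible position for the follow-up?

7

The agenda, the kickoff note, the out-of-office reply, the revised draft, the status update, and the vendor quote must all come before the follow-up — 6 forced predecessors.
Nothing else is forced ahead of the follow-up, so its earliest slot is position 6 + 1 = 7.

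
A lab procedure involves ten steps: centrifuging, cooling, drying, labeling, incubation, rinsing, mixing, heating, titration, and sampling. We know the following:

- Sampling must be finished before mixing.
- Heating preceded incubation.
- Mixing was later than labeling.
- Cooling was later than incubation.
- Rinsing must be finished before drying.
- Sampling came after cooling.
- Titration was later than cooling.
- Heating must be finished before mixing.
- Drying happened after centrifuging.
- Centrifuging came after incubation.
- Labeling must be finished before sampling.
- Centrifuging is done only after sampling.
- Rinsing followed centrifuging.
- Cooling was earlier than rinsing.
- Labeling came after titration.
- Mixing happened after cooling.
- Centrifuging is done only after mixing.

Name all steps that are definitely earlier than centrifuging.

cooling, heating, incubation, labeling, mixing, sampling, titration

Directly stated before centrifuging: incubation, mixing, and sampling.
Cooling reaches centrifuging via cooling → mixing → centrifuging.
Heating reaches centrifuging via heating → mixing → centrifuging.
Labeling reaches centrifuging via labeling → mixing → centrifuging.
Likewise titration reaches centrifuging by chaining the stated constraints.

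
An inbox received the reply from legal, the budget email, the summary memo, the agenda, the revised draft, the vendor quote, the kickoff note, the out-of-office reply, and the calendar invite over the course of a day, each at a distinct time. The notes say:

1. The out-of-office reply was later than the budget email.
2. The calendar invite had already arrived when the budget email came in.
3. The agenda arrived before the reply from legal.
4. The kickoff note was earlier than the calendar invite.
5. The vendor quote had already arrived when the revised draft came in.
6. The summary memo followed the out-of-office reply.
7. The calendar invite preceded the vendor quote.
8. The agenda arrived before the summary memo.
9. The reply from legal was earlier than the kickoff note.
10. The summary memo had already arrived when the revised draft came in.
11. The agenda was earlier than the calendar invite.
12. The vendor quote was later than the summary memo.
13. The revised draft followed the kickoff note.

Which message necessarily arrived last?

Every other message has a chain of constraints placing it before the revised draft, so the revised draft is last.

the revised draft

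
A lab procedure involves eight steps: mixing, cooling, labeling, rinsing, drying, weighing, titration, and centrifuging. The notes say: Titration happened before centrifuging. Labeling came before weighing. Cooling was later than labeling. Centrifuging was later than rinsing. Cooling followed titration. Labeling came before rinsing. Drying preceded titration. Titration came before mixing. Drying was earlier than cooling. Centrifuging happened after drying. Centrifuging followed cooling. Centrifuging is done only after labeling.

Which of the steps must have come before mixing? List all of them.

Directly stated before mixing: titration.
Drying reaches mixing via drying → titration → mixing.

drying, titration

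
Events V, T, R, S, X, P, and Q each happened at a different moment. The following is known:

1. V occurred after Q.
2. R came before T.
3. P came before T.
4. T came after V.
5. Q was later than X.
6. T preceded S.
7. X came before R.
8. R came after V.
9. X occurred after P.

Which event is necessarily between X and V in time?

Q

Tracing the constraints gives X → Q → V, so Q sits after X and before V.
No other event is forced both after X and before V.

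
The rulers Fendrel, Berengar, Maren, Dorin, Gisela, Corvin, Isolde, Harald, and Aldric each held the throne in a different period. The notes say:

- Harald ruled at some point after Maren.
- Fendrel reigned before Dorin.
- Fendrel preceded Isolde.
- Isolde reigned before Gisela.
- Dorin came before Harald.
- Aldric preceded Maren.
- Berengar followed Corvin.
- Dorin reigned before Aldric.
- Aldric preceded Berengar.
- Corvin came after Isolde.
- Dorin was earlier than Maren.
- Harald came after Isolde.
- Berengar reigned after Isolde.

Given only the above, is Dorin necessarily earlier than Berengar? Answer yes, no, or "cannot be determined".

yes

Chain the constraints: Dorin → Aldric → Berengar. Each link is directly stated, so Dorin comes before Berengar.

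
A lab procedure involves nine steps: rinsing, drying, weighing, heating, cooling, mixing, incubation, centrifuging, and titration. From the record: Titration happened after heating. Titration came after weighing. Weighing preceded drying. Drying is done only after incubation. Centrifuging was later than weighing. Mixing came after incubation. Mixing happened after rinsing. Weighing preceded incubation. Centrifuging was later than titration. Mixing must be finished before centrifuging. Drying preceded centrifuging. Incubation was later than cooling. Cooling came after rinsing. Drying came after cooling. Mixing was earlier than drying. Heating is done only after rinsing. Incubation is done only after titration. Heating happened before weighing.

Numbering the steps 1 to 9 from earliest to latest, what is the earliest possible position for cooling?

Rinsing must come before cooling — 1 forced predecessor.
Nothing else is forced ahead of cooling, so its earliest slot is position 1 + 1 = 2.

2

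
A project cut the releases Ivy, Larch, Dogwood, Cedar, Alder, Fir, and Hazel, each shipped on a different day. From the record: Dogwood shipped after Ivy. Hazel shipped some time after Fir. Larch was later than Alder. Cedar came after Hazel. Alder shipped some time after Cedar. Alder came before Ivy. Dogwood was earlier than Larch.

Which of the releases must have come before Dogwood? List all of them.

Directly stated before Dogwood: Ivy.
Alder reaches Dogwood via Alder → Ivy → Dogwood.
Cedar reaches Dogwood via Cedar → Alder → Ivy → Dogwood.
Fir reaches Dogwood via Fir → Hazel → Cedar → Alder → Ivy → Dogwood.
Likewise Hazel reaches Dogwood by chaining the stated constraints.
No chain forces Larch ahead of Dogwood.

Alder, Cedar, Fir, Hazel, Ivy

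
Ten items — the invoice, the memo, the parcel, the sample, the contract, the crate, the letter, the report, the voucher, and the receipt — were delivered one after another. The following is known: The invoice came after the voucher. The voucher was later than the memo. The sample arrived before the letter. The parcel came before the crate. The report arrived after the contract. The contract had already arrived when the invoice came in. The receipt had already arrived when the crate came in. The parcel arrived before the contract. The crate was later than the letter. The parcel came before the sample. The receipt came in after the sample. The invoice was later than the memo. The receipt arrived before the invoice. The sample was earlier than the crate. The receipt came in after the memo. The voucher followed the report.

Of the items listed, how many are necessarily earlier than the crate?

Directly stated before the crate: the letter, the parcel, the receipt, and the sample.
The memo reaches the crate via the memo → the receipt → the crate.
That's the letter, the memo, the parcel, the receipt, and the sample — 5 in all.

5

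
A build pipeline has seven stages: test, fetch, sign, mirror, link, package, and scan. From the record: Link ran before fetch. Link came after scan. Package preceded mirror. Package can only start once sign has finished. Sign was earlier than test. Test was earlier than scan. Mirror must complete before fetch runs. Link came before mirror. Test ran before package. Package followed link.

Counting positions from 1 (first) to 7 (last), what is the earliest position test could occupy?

Sign must come before test — 1 forced predecessor.
Nothing else is forced ahead of test, so its earliest slot is position 1 + 1 = 2.

2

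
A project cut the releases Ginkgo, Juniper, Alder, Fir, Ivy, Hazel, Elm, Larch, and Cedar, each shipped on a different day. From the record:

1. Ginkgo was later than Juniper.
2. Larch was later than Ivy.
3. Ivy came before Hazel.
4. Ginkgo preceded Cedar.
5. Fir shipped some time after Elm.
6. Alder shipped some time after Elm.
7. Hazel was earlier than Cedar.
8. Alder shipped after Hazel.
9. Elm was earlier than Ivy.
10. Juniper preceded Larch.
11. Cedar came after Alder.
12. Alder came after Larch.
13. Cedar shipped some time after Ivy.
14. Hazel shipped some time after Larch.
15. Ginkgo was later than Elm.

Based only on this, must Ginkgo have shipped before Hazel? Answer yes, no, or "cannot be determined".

cannot be determined

No chain of stated constraints runs from Ginkgo to Hazel, and none runs from Hazel to Ginkgo either.
So the relative order of Ginkgo and Hazel is not fixed by the given facts.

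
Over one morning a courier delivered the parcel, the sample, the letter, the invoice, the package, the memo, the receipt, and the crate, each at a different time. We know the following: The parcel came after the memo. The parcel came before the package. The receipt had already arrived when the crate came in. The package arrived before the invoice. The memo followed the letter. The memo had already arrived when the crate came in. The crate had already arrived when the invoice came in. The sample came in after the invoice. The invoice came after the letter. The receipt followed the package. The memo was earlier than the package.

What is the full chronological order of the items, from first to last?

the letter, the memo, the parcel, the package, the receipt, the crate, the invoice, the sample

The constraints fix every adjacent pair, so only one ordering works:
the letter → the memo → the parcel → the package → the receipt → the crate → the invoice → the sample.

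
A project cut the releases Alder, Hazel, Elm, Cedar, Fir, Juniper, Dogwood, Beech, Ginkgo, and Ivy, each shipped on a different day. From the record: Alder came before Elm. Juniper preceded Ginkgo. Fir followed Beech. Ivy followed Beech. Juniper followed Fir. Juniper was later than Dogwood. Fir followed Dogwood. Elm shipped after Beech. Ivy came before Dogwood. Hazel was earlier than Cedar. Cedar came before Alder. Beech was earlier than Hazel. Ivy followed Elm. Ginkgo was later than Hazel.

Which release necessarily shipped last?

Ginkgo

Every other release has a chain of constraints placing it before Ginkgo, so Ginkgo is last.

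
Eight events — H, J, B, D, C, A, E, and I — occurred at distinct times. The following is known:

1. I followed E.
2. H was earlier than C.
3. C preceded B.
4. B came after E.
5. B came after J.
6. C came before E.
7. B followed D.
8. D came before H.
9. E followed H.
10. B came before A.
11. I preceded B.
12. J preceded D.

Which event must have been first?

J

J has a chain of constraints placing it before every other event, so J must be first.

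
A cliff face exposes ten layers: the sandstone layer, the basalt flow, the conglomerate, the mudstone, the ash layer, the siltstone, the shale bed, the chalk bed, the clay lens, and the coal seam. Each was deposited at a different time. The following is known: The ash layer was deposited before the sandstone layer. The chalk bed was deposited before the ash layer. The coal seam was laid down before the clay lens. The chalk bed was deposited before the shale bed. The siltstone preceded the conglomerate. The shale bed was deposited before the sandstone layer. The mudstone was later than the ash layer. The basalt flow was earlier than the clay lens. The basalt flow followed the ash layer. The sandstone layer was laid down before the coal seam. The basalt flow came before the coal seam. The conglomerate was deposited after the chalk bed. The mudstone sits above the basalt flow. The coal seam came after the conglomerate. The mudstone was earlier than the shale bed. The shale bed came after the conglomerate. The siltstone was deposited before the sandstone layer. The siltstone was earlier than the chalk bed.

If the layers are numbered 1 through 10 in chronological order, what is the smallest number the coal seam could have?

The ash layer, the basalt flow, the chalk bed, the conglomerate, the mudstone, the sandstone layer, the shale bed, and the siltstone must all come before the coal seam — 8 forced predecessors.
Nothing else is forced ahead of the coal seam, so its earliest slot is position 8 + 1 = 9.

9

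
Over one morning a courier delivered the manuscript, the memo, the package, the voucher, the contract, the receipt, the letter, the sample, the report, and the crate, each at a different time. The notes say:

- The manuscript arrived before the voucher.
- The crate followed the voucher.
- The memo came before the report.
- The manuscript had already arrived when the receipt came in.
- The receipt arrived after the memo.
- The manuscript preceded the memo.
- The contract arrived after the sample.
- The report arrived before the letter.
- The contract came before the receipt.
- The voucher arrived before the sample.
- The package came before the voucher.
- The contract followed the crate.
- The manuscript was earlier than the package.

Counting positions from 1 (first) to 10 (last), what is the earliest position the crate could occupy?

4

The manuscript, the package, and the voucher must all come before the crate — 3 forced predecessors.
Nothing else is forced ahead of the crate, so its earliest slot is position 3 + 1 = 4.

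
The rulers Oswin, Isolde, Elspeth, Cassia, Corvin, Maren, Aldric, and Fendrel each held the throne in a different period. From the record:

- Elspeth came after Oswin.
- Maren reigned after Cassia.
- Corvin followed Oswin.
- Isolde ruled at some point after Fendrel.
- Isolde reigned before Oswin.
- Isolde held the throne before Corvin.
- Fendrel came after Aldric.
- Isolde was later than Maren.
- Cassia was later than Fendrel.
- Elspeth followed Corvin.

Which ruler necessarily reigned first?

Aldric has a chain of constraints placing them before every other ruler, so Aldric must be first.

Aldric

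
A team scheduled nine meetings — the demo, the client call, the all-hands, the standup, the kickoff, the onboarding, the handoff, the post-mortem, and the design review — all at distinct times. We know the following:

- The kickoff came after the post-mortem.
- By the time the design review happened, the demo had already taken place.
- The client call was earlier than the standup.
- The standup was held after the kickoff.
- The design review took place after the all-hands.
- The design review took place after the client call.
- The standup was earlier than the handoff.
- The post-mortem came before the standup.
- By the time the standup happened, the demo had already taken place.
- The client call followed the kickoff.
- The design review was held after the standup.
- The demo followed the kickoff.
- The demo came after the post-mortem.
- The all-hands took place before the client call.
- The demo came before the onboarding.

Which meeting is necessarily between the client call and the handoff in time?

Tracing the constraints gives the client call → the standup → the handoff, so the standup sits after the client call and before the handoff.
No other meeting is forced both after the client call and before the handoff.

the standup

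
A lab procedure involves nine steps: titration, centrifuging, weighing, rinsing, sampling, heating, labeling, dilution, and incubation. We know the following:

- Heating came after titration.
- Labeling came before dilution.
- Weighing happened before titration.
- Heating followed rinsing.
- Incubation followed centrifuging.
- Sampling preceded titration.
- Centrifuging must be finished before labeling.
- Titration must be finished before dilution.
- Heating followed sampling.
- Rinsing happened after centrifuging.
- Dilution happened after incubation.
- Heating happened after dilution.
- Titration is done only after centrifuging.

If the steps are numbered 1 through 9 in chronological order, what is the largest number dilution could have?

Dilution must come before heating — 1 step forced after it.
Everything else can be placed before dilution in some valid order, so dilution can sit as late as position 9 − 1 = 8.

8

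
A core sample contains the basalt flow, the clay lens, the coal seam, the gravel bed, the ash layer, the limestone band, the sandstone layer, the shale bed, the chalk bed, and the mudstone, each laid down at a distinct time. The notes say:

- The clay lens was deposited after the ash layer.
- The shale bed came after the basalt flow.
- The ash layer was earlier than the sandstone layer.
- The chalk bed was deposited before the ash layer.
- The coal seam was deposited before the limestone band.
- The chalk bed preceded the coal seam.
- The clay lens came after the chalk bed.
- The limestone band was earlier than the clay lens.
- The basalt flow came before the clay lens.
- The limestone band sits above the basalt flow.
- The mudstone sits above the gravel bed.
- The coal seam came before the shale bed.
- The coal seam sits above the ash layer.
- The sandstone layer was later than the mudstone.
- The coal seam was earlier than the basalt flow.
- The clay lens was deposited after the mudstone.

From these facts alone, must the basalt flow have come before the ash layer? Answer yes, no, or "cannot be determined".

Tracing the constraints gives the ash layer → the coal seam → the basalt flow, so the ash layer must come before the basalt flow.
That means the basalt flow cannot be before the ash layer.

no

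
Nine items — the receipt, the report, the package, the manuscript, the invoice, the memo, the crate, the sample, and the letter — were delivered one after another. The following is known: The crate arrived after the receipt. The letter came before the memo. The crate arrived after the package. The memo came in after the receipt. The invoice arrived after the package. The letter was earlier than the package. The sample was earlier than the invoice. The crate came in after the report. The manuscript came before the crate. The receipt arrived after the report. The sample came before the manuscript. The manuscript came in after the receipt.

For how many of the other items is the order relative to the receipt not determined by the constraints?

4

Forced before the receipt: the report; forced after the receipt: the crate, the manuscript, and the memo.
That leaves the invoice, the letter, the package, and the sample with no forced order relative to the receipt — 4.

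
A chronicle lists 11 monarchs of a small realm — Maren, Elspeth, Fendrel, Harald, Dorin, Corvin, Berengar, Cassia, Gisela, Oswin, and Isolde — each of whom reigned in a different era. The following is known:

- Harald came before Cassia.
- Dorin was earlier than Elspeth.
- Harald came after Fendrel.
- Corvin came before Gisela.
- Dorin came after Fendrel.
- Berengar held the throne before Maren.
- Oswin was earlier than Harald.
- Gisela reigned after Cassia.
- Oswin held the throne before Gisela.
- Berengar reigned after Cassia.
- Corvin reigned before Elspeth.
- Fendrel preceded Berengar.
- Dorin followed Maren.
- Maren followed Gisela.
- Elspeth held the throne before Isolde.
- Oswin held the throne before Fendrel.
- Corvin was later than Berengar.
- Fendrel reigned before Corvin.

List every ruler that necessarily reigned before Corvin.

Directly stated before Corvin: Berengar and Fendrel.
Cassia reaches Corvin via Cassia → Berengar → Corvin.
Harald reaches Corvin via Harald → Cassia → Berengar → Corvin.
Oswin reaches Corvin via Oswin → Fendrel → Corvin.
No chain forces Maren (or any of the others) ahead of Corvin.

Berengar, Cassia, Fendrel, Harald, Oswin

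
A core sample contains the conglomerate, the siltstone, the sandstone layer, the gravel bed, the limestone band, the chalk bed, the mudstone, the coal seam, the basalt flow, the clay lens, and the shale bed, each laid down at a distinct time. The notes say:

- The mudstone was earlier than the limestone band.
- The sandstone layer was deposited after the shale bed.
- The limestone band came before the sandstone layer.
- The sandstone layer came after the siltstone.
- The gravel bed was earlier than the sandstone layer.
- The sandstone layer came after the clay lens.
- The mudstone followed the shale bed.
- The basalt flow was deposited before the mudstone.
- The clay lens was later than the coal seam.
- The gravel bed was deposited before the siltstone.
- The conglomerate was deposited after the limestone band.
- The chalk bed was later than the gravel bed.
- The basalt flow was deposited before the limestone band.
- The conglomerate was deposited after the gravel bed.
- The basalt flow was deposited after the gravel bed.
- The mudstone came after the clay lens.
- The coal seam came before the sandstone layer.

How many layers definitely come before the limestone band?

Directly stated before the limestone band: the basalt flow and the mudstone.
The clay lens reaches the limestone band via the clay lens → the mudstone → the limestone band.
The coal seam reaches the limestone band via the coal seam → the clay lens → the mudstone → the limestone band.
The gravel bed reaches the limestone band via the gravel bed → the basalt flow → the limestone band.
Likewise the shale bed reaches the limestone band by chaining the stated constraints.
That's the basalt flow, the clay lens, the coal seam, the gravel bed, the mudstone, and the shale bed — 6 in all.

6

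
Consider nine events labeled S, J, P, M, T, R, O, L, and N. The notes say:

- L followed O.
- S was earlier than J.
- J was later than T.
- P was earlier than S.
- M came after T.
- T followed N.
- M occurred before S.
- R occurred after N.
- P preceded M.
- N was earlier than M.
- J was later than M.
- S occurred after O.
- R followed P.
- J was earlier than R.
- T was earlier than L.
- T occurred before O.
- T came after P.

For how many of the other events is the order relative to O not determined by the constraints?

1

Forced before O: N, P, and T; forced after O: J, L, R, and S.
That leaves M with no forced order relative to O — 1.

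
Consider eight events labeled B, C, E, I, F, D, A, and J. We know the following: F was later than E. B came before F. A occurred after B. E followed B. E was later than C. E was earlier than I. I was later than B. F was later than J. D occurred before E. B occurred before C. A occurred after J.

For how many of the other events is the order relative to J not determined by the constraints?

5

Forced after J: A and F.
That leaves B, C, D, E, and I with no forced order relative to J — 5.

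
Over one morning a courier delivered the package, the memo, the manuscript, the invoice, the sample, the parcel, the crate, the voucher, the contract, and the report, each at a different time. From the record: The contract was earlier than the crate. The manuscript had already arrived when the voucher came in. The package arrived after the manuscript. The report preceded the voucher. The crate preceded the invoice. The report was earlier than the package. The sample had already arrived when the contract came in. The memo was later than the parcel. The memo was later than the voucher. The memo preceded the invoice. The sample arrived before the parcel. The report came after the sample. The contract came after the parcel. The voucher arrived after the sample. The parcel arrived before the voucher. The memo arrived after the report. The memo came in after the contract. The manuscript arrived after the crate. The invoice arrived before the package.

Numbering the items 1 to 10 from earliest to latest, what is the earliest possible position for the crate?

The contract, the parcel, and the sample must all come before the crate — 3 forced predecessors.
Nothing else is forced ahead of the crate, so its earliest slot is position 3 + 1 = 4.

4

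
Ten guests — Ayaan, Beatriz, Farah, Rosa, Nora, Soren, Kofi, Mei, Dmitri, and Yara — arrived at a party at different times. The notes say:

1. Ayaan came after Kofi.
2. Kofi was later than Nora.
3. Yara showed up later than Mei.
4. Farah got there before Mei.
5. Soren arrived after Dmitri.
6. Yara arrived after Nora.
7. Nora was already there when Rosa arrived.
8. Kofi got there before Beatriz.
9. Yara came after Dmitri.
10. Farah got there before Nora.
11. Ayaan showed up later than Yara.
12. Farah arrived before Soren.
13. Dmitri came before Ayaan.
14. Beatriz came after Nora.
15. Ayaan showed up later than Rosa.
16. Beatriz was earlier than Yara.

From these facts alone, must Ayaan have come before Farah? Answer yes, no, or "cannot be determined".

Tracing the constraints gives Farah → Mei → Yara → Ayaan, so Farah must come before Ayaan.
That means Ayaan cannot be before Farah.

no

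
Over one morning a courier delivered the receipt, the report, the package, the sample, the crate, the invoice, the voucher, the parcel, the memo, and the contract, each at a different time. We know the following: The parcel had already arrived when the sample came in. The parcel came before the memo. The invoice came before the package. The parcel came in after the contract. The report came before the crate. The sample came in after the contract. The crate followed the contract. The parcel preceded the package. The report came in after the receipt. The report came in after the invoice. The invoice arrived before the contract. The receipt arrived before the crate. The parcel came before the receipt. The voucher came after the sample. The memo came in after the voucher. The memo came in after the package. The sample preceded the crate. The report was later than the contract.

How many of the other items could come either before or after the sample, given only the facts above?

Forced before the sample: the contract, the invoice, and the parcel; forced after the sample: the crate, the memo, and the voucher.
That leaves the package, the receipt, and the report with no forced order relative to the sample — 3.

3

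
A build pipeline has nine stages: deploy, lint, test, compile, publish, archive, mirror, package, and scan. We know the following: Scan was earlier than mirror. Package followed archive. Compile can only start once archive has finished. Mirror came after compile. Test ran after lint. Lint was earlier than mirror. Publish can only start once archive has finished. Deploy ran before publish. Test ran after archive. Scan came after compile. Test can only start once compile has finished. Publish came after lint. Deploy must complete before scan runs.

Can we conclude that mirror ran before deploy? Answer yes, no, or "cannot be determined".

Tracing the constraints gives deploy → scan → mirror, so deploy must come before mirror.
That means mirror cannot be before deploy.

no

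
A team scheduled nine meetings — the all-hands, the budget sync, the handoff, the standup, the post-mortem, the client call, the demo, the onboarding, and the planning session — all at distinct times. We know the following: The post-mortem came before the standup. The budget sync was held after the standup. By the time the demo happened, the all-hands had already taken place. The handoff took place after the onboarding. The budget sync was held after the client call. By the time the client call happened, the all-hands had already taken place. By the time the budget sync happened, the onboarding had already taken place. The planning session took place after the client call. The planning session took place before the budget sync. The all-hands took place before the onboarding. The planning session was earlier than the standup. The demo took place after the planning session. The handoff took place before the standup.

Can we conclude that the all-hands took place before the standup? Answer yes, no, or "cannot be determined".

Chain the constraints: the all-hands → the onboarding → the handoff → the standup. Each link is directly stated, so the all-hands comes before the standup.

yes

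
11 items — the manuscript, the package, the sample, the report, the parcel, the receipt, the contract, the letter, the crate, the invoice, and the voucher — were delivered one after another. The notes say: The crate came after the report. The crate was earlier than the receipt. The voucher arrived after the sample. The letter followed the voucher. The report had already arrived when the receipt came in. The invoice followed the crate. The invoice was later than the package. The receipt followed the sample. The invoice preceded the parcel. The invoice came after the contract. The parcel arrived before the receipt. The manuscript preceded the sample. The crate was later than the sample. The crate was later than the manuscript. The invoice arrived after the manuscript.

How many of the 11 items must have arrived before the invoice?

6

Directly stated before the invoice: the contract, the crate, the manuscript, and the package.
The report reaches the invoice via the report → the crate → the invoice.
The sample reaches the invoice via the sample → the crate → the invoice.
No chain forces the letter (or any of the others) ahead of the invoice.
That's the contract, the crate, the manuscript, the package, the report, and the sample — 6 in all.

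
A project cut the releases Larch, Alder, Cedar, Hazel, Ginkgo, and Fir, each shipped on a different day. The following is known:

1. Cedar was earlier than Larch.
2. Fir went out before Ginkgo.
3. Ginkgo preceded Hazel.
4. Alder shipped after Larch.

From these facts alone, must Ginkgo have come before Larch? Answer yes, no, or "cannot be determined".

No chain of stated constraints runs from Ginkgo to Larch, and none runs from Larch to Ginkgo either.
So the relative order of Ginkgo and Larch is not fixed by the given facts.

cannot be determined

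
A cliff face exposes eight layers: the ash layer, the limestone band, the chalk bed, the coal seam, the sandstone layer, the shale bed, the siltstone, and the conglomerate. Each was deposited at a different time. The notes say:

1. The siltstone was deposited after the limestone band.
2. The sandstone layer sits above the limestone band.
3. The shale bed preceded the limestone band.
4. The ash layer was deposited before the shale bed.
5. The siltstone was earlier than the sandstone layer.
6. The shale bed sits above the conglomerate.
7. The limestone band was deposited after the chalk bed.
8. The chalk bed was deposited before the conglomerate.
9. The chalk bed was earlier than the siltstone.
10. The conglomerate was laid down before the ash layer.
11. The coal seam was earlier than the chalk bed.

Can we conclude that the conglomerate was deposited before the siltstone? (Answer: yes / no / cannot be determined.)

yes

Chain the constraints: the conglomerate → the shale bed → the limestone band → the siltstone. Each link is directly stated, so the conglomerate comes before the siltstone.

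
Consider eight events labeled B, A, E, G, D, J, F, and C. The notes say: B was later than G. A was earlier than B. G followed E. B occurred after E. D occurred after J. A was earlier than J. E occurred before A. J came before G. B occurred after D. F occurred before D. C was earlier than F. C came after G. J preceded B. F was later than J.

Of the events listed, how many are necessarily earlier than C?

Directly stated before C: G.
A reaches C via A → J → G → C.
E reaches C via E → G → C.
J reaches C via J → G → C.
No chain forces F (or any of the others) ahead of C.
That's A, E, G, and J — 4 in all.

4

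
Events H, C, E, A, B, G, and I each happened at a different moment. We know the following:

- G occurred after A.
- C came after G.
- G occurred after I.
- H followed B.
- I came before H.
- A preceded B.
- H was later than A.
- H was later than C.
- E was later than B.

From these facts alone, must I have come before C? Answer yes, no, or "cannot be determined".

Chain the constraints: I → G → C. Each link is directly stated, so I comes before C.

yes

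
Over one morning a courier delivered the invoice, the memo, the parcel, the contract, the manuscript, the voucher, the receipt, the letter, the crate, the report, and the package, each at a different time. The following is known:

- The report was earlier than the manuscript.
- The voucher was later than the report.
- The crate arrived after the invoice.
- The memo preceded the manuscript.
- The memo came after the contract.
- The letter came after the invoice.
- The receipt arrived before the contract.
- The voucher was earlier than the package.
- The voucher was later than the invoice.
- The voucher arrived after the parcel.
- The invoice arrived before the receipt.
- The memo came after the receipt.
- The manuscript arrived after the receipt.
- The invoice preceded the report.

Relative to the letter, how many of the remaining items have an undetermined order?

9

Forced before the letter: the invoice.
That leaves the contract, the crate, the manuscript, the memo, the package, the parcel, the receipt, the report, and the voucher with no forced order relative to the letter — 9.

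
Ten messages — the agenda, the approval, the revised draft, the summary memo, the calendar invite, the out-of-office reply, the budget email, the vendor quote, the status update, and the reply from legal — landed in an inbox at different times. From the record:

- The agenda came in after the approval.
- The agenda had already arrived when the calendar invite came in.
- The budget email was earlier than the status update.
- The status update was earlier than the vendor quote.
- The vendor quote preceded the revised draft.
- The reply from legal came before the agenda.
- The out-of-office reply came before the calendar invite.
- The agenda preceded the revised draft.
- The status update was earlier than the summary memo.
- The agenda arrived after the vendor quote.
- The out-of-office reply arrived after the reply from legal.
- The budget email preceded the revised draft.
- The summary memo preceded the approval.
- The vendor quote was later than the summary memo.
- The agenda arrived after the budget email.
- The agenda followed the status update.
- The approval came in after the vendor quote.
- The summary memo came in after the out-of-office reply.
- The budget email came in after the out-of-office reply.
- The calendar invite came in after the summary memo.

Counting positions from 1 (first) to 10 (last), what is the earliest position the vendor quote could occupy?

The budget email, the out-of-office reply, the reply from legal, the status update, and the summary memo must all come before the vendor quote — 5 forced predecessors.
Nothing else is forced ahead of the vendor quote, so its earliest slot is position 5 + 1 = 6.

6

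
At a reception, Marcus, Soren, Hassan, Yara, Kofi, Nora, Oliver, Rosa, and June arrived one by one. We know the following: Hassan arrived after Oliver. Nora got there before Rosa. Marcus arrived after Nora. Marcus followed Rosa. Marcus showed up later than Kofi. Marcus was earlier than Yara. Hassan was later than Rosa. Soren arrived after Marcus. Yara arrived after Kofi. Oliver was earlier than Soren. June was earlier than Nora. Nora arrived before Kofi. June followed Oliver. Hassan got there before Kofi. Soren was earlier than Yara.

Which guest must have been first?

Oliver has a chain of constraints placing them before every other guest, so Oliver must be first.

Oliver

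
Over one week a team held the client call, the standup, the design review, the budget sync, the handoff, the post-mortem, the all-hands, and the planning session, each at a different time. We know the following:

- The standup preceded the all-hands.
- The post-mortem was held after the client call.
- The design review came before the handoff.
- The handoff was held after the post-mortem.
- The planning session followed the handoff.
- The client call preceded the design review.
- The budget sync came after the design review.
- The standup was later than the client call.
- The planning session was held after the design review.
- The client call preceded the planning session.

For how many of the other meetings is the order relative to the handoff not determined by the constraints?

3

Forced before the handoff: the client call, the design review, and the post-mortem; forced after the handoff: the planning session.
That leaves the all-hands, the budget sync, and the standup with no forced order relative to the handoff — 3.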